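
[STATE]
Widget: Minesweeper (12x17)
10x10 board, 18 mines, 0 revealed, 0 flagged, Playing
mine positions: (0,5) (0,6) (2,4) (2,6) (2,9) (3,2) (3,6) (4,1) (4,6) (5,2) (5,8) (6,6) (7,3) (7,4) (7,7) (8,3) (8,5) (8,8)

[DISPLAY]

■■■■■■■■■■  
■■■■■■■■■■  
■■■■■■■■■■  
■■■■■■■■■■  
■■■■■■■■■■  
■■■■■■■■■■  
■■■■■■■■■■  
■■■■■■■■■■  
■■■■■■■■■■  
■■■■■■■■■■  
            
            
            
            
            
            
            


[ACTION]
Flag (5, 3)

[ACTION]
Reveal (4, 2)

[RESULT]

■■■■■■■■■■  
■■■■■■■■■■  
■■■■■■■■■■  
■■■■■■■■■■  
■■3■■■■■■■  
■■■⚑■■■■■■  
■■■■■■■■■■  
■■■■■■■■■■  
■■■■■■■■■■  
■■■■■■■■■■  
            
            
            
            
            
            
            


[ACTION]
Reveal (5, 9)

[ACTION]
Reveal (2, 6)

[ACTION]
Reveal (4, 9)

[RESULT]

■■■■■✹✹■■■  
■■■■■■■■■■  
■■■■✹■✹■■✹  
■■✹■■■✹■■■  
■✹3■■■✹■■■  
■■✹⚑■■■■✹1  
■■■■■■✹■■■  
■■■✹✹■■✹■■  
■■■✹■✹■■✹■  
■■■■■■■■■■  
            
            
            
            
            
            
            


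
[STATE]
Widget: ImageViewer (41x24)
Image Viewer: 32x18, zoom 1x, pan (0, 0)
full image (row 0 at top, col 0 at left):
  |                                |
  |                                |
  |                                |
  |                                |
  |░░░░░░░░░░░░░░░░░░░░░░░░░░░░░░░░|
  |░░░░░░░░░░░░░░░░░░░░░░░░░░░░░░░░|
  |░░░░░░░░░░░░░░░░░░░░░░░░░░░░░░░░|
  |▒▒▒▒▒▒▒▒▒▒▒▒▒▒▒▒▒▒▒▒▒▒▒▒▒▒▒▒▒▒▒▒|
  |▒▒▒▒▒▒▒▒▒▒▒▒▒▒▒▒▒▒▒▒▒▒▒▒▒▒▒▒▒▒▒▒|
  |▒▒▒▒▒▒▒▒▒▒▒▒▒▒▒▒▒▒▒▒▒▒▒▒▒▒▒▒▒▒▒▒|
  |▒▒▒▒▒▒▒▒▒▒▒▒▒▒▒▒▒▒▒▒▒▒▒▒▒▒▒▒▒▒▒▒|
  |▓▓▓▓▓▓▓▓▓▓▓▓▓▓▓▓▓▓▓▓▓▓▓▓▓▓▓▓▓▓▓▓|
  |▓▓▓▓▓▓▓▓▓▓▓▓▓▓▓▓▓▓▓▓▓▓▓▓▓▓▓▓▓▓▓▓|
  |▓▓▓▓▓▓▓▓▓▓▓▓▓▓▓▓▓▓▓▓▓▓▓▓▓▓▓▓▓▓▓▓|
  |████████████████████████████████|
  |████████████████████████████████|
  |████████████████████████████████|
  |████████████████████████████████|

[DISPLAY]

                                         
                                         
                                         
                                         
░░░░░░░░░░░░░░░░░░░░░░░░░░░░░░░░         
░░░░░░░░░░░░░░░░░░░░░░░░░░░░░░░░         
░░░░░░░░░░░░░░░░░░░░░░░░░░░░░░░░         
▒▒▒▒▒▒▒▒▒▒▒▒▒▒▒▒▒▒▒▒▒▒▒▒▒▒▒▒▒▒▒▒         
▒▒▒▒▒▒▒▒▒▒▒▒▒▒▒▒▒▒▒▒▒▒▒▒▒▒▒▒▒▒▒▒         
▒▒▒▒▒▒▒▒▒▒▒▒▒▒▒▒▒▒▒▒▒▒▒▒▒▒▒▒▒▒▒▒         
▒▒▒▒▒▒▒▒▒▒▒▒▒▒▒▒▒▒▒▒▒▒▒▒▒▒▒▒▒▒▒▒         
▓▓▓▓▓▓▓▓▓▓▓▓▓▓▓▓▓▓▓▓▓▓▓▓▓▓▓▓▓▓▓▓         
▓▓▓▓▓▓▓▓▓▓▓▓▓▓▓▓▓▓▓▓▓▓▓▓▓▓▓▓▓▓▓▓         
▓▓▓▓▓▓▓▓▓▓▓▓▓▓▓▓▓▓▓▓▓▓▓▓▓▓▓▓▓▓▓▓         
████████████████████████████████         
████████████████████████████████         
████████████████████████████████         
████████████████████████████████         
                                         
                                         
                                         
                                         
                                         
                                         


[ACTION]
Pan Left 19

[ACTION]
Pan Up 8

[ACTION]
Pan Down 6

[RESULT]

░░░░░░░░░░░░░░░░░░░░░░░░░░░░░░░░         
▒▒▒▒▒▒▒▒▒▒▒▒▒▒▒▒▒▒▒▒▒▒▒▒▒▒▒▒▒▒▒▒         
▒▒▒▒▒▒▒▒▒▒▒▒▒▒▒▒▒▒▒▒▒▒▒▒▒▒▒▒▒▒▒▒         
▒▒▒▒▒▒▒▒▒▒▒▒▒▒▒▒▒▒▒▒▒▒▒▒▒▒▒▒▒▒▒▒         
▒▒▒▒▒▒▒▒▒▒▒▒▒▒▒▒▒▒▒▒▒▒▒▒▒▒▒▒▒▒▒▒         
▓▓▓▓▓▓▓▓▓▓▓▓▓▓▓▓▓▓▓▓▓▓▓▓▓▓▓▓▓▓▓▓         
▓▓▓▓▓▓▓▓▓▓▓▓▓▓▓▓▓▓▓▓▓▓▓▓▓▓▓▓▓▓▓▓         
▓▓▓▓▓▓▓▓▓▓▓▓▓▓▓▓▓▓▓▓▓▓▓▓▓▓▓▓▓▓▓▓         
████████████████████████████████         
████████████████████████████████         
████████████████████████████████         
████████████████████████████████         
                                         
                                         
                                         
                                         
                                         
                                         
                                         
                                         
                                         
                                         
                                         
                                         


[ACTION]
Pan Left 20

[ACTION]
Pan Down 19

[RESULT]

                                         
                                         
                                         
                                         
                                         
                                         
                                         
                                         
                                         
                                         
                                         
                                         
                                         
                                         
                                         
                                         
                                         
                                         
                                         
                                         
                                         
                                         
                                         
                                         


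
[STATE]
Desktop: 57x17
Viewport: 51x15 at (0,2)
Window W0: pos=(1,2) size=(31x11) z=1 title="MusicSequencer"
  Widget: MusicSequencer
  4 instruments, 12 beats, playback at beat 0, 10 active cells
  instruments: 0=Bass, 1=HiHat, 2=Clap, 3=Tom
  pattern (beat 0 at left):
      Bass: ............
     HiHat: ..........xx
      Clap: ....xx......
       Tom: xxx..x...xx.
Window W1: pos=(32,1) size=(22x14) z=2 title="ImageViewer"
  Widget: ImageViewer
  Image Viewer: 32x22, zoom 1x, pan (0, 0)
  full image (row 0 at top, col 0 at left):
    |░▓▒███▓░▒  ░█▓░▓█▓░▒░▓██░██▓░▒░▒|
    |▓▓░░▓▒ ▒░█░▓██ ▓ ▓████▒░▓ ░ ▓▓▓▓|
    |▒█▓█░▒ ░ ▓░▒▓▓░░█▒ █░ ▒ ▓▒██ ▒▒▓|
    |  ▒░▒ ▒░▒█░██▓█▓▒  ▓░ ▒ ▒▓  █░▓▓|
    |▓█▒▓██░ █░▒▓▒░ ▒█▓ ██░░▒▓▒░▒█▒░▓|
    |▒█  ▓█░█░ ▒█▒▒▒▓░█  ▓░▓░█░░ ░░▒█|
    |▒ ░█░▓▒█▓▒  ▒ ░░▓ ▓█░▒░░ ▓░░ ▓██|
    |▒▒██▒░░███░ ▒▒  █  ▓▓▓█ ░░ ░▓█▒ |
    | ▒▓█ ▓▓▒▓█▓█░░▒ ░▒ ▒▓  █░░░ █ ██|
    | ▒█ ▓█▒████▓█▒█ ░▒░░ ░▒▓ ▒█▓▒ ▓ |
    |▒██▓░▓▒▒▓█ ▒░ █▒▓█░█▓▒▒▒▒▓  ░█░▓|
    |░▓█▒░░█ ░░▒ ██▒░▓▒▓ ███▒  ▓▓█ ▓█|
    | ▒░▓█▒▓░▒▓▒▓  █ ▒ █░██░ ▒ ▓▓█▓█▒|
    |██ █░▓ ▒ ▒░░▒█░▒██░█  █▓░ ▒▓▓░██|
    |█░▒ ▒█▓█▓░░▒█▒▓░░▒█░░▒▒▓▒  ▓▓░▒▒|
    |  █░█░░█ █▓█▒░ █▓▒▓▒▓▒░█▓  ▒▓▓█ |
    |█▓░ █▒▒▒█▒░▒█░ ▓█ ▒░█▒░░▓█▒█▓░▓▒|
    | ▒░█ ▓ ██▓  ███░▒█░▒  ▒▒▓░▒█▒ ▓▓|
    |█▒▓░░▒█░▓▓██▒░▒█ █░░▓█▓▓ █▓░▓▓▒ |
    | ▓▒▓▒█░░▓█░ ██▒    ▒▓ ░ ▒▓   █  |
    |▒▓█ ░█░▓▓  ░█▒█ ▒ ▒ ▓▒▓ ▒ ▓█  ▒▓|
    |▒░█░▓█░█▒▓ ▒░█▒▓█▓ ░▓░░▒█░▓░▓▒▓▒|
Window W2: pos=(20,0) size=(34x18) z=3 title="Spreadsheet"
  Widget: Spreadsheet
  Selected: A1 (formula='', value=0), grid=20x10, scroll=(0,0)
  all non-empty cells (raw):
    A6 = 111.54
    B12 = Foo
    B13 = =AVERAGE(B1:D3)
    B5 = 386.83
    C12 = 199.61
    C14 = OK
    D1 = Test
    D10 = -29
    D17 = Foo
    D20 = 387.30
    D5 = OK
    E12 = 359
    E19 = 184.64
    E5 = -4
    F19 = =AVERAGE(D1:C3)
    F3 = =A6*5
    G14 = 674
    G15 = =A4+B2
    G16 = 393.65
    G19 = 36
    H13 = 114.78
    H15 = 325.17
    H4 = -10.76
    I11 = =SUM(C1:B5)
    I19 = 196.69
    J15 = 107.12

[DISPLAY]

 ┏━━━━━━━━━━━━━━━━━━┠──────────────────────────────
 ┃ MusicSequencer   ┃A1:                           
 ┠──────────────────┃       A       B       C      
 ┃      ▼12345678901┃------------------------------
 ┃  Bass············┃  1      [0]       0       0Te
 ┃ HiHat··········██┃  2        0       0       0  
 ┃  Clap····██······┃  3        0       0       0  
 ┃   Tom███··█···██·┃  4        0       0       0  
 ┃                  ┃  5        0  386.83       0OK
 ┃                  ┃  6   111.54       0       0  
 ┗━━━━━━━━━━━━━━━━━━┃  7        0       0       0  
                    ┃  8        0       0       0  
                    ┃  9        0       0       0  
                    ┃ 10        0       0       0  
                    ┃ 11        0       0       0  


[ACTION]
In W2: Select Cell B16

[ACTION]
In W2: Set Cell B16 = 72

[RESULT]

 ┏━━━━━━━━━━━━━━━━━━┠──────────────────────────────
 ┃ MusicSequencer   ┃B16: 72                       
 ┠──────────────────┃       A       B       C      
 ┃      ▼12345678901┃------------------------------
 ┃  Bass············┃  1        0       0       0Te
 ┃ HiHat··········██┃  2        0       0       0  
 ┃  Clap····██······┃  3        0       0       0  
 ┃   Tom███··█···██·┃  4        0       0       0  
 ┃                  ┃  5        0  386.83       0OK
 ┃                  ┃  6   111.54       0       0  
 ┗━━━━━━━━━━━━━━━━━━┃  7        0       0       0  
                    ┃  8        0       0       0  
                    ┃  9        0       0       0  
                    ┃ 10        0       0       0  
                    ┃ 11        0       0       0  


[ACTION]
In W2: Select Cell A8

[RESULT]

 ┏━━━━━━━━━━━━━━━━━━┠──────────────────────────────
 ┃ MusicSequencer   ┃A8:                           
 ┠──────────────────┃       A       B       C      
 ┃      ▼12345678901┃------------------------------
 ┃  Bass············┃  1        0       0       0Te
 ┃ HiHat··········██┃  2        0       0       0  
 ┃  Clap····██······┃  3        0       0       0  
 ┃   Tom███··█···██·┃  4        0       0       0  
 ┃                  ┃  5        0  386.83       0OK
 ┃                  ┃  6   111.54       0       0  
 ┗━━━━━━━━━━━━━━━━━━┃  7        0       0       0  
                    ┃  8      [0]       0       0  
                    ┃  9        0       0       0  
                    ┃ 10        0       0       0  
                    ┃ 11        0       0       0  


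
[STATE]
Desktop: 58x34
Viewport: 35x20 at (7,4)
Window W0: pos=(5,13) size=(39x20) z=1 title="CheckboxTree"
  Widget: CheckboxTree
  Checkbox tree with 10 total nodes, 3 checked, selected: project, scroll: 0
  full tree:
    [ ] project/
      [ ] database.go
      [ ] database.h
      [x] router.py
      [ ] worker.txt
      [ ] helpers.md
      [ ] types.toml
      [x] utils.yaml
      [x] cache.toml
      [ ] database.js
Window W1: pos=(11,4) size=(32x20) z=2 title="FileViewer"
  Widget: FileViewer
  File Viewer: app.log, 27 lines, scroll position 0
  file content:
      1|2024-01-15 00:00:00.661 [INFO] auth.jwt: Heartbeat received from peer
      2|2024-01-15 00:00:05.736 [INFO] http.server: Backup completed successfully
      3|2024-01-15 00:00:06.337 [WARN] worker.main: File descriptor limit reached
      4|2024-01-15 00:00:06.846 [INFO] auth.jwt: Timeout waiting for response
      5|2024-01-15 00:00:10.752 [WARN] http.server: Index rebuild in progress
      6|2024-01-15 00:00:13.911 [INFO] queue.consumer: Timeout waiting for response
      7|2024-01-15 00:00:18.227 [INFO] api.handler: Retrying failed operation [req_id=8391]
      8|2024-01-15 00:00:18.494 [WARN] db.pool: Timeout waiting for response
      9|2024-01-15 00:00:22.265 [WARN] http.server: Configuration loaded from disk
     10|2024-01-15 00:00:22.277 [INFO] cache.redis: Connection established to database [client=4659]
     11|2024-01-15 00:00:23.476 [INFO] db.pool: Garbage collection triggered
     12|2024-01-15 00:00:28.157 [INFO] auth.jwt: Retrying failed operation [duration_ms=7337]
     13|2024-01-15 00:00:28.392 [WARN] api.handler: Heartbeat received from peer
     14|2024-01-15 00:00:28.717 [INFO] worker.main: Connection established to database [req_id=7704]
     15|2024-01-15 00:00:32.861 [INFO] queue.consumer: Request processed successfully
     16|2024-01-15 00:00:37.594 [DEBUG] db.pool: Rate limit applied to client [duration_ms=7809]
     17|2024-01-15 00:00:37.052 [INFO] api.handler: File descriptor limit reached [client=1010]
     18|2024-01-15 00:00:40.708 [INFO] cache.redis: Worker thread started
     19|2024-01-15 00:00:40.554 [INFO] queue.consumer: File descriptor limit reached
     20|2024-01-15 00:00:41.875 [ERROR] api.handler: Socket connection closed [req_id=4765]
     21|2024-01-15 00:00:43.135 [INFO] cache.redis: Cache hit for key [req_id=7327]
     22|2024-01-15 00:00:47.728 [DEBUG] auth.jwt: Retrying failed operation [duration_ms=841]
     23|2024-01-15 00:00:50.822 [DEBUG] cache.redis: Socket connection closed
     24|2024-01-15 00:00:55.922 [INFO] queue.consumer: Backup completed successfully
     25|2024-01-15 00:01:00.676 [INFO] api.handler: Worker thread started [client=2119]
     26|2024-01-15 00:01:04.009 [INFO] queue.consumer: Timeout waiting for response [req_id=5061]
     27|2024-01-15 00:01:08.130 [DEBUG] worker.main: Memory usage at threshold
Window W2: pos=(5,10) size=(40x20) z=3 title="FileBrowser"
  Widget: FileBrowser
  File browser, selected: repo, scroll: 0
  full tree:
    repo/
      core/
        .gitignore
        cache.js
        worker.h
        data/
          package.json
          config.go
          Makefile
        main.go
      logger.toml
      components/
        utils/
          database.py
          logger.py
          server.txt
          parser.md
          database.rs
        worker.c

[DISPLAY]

    ┏━━━━━━━━━━━━━━━━━━━━━━━━━━━━━━
    ┃ FileViewer                   
    ┠──────────────────────────────
    ┃2024-01-15 00:00:00.661 [INFO▲
    ┃2024-01-15 00:00:05.736 [INFO█
    ┃2024-01-15 00:00:06.337 [WARN░
━━━━━━━━━━━━━━━━━━━━━━━━━━━━━━━━━━━
FileBrowser                        
───────────────────────────────────
 [-] repo/                         
   [+] core/                       
   logger.toml                     
   [+] components/                 
                                   
                                   
                                   
                                   
                                   
                                   
                                   


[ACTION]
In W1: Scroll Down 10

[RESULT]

    ┏━━━━━━━━━━━━━━━━━━━━━━━━━━━━━━
    ┃ FileViewer                   
    ┠──────────────────────────────
    ┃2024-01-15 00:00:23.476 [INFO▲
    ┃2024-01-15 00:00:28.157 [INFO░
    ┃2024-01-15 00:00:28.392 [WARN░
━━━━━━━━━━━━━━━━━━━━━━━━━━━━━━━━━━━
FileBrowser                        
───────────────────────────────────
 [-] repo/                         
   [+] core/                       
   logger.toml                     
   [+] components/                 
                                   
                                   
                                   
                                   
                                   
                                   
                                   


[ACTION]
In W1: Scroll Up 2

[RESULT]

    ┏━━━━━━━━━━━━━━━━━━━━━━━━━━━━━━
    ┃ FileViewer                   
    ┠──────────────────────────────
    ┃2024-01-15 00:00:22.265 [WARN▲
    ┃2024-01-15 00:00:22.277 [INFO░
    ┃2024-01-15 00:00:23.476 [INFO░
━━━━━━━━━━━━━━━━━━━━━━━━━━━━━━━━━━━
FileBrowser                        
───────────────────────────────────
 [-] repo/                         
   [+] core/                       
   logger.toml                     
   [+] components/                 
                                   
                                   
                                   
                                   
                                   
                                   
                                   


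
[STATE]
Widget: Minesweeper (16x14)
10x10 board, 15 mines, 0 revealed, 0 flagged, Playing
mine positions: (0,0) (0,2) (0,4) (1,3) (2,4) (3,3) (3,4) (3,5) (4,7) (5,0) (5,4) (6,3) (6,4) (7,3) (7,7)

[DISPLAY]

■■■■■■■■■■      
■■■■■■■■■■      
■■■■■■■■■■      
■■■■■■■■■■      
■■■■■■■■■■      
■■■■■■■■■■      
■■■■■■■■■■      
■■■■■■■■■■      
■■■■■■■■■■      
■■■■■■■■■■      
                
                
                
                


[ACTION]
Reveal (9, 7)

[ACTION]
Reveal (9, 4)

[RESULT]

■■■■■1          
■■■■■2          
■■■■■31         
■■■■■■211       
■■■■■■■■1       
■■■■■■■■1       
112■■■■■1       
  2■311■1       
  111 111       
                
                
                
                
                


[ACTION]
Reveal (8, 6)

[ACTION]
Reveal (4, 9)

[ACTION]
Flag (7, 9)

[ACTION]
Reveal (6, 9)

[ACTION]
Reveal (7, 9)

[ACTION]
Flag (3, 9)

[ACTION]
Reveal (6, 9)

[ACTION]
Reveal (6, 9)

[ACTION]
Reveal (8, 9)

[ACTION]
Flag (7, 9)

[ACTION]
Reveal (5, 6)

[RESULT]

■■■■■1          
■■■■■2          
■■■■■31         
■■■■■■211       
■■■■■■■■1       
■■■■■■1■1       
112■■■■■1       
  2■311■1       
  111 111       
                
                
                
                
                


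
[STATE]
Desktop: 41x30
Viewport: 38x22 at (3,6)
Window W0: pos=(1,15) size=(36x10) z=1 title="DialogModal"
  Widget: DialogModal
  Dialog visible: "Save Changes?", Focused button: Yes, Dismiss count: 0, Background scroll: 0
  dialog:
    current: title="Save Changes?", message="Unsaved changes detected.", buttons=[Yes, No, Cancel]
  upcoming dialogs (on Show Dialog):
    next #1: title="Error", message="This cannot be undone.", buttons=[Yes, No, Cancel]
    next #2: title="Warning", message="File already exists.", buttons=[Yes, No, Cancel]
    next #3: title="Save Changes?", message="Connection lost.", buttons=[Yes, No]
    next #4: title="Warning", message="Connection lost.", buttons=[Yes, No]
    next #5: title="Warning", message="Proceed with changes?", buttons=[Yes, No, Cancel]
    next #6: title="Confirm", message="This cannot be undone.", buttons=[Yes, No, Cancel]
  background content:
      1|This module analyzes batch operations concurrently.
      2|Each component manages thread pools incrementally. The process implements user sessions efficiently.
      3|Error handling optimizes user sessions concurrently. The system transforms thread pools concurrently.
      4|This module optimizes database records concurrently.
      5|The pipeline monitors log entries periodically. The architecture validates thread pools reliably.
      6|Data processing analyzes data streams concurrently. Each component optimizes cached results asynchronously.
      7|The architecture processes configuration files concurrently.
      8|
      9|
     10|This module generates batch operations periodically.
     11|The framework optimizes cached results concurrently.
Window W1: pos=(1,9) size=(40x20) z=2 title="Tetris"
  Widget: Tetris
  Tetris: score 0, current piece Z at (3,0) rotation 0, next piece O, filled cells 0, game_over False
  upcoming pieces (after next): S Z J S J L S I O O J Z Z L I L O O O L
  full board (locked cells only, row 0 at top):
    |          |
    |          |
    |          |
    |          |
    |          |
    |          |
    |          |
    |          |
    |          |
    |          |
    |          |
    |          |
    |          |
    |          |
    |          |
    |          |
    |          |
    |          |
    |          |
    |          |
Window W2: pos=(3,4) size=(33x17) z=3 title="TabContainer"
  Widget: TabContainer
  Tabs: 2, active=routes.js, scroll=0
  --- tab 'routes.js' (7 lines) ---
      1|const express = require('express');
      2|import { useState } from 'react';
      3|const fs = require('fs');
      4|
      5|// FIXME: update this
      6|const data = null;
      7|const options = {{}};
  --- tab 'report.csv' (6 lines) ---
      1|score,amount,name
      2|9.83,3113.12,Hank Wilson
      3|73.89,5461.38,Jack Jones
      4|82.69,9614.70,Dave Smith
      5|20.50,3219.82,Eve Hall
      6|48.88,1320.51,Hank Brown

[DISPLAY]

┠───────────────────────────────┨     
┃[routes.js]│ report.csv        ┃     
┃───────────────────────────────┃     
┃const express = require('expres┃━━━━┓
┃import { useState } from 'react┃    ┃
┃const fs = require('fs');      ┃────┨
┃                               ┃    ┃
┃// FIXME: update this          ┃    ┃
┃const data = null;             ┃    ┃
┃const options = {{}};          ┃    ┃
┃                               ┃    ┃
┃                               ┃    ┃
┃                               ┃    ┃
┃                               ┃    ┃
┗━━━━━━━━━━━━━━━━━━━━━━━━━━━━━━━┛    ┃
         │                           ┃
         │                           ┃
         │                           ┃
         │                           ┃
         │                           ┃
         │                           ┃
         │                           ┃


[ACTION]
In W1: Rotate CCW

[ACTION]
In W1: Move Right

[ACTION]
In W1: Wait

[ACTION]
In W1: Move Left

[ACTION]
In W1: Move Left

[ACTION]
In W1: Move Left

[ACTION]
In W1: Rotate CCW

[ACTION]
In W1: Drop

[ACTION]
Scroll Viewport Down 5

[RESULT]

┃───────────────────────────────┃     
┃const express = require('expres┃━━━━┓
┃import { useState } from 'react┃    ┃
┃const fs = require('fs');      ┃────┨
┃                               ┃    ┃
┃// FIXME: update this          ┃    ┃
┃const data = null;             ┃    ┃
┃const options = {{}};          ┃    ┃
┃                               ┃    ┃
┃                               ┃    ┃
┃                               ┃    ┃
┃                               ┃    ┃
┗━━━━━━━━━━━━━━━━━━━━━━━━━━━━━━━┛    ┃
         │                           ┃
         │                           ┃
         │                           ┃
         │                           ┃
         │                           ┃
         │                           ┃
         │                           ┃
━━━━━━━━━━━━━━━━━━━━━━━━━━━━━━━━━━━━━┛
                                      


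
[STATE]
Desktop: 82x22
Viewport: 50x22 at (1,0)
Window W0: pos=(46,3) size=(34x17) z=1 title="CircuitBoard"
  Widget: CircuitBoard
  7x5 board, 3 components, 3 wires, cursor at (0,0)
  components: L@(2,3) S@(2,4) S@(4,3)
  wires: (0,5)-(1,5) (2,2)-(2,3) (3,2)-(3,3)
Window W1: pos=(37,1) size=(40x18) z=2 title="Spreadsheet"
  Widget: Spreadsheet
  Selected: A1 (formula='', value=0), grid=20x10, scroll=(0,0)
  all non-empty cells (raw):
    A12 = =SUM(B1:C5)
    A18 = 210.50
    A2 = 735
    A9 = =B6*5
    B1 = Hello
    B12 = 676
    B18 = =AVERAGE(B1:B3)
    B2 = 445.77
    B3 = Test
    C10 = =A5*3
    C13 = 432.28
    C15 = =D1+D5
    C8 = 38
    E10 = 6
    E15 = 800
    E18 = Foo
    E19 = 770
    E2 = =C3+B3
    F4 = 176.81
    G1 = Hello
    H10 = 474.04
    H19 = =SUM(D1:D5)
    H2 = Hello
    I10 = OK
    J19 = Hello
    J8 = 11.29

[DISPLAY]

                                                  
                                    ┏━━━━━━━━━━━━━
                                    ┃ Spreadsheet 
                                    ┠─────────────
                                    ┃A1:          
                                    ┃       A     
                                    ┃-------------
                                    ┃  1      [0]H
                                    ┃  2      735 
                                    ┃  3        0T
                                    ┃  4        0 
                                    ┃  5        0 
                                    ┃  6        0 
                                    ┃  7        0 
                                    ┃  8        0 
                                    ┃  9        0 
                                    ┃ 10        0 
                                    ┃ 11        0 
                                    ┗━━━━━━━━━━━━━
                                             ┗━━━━
                                                  
                                                  


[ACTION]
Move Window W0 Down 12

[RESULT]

                                                  
                                    ┏━━━━━━━━━━━━━
                                    ┃ Spreadsheet 
                                    ┠─────────────
                                    ┃A1:          
                                    ┃       A     
                                    ┃-------------
                                    ┃  1      [0]H
                                    ┃  2      735 
                                    ┃  3        0T
                                    ┃  4        0 
                                    ┃  5        0 
                                    ┃  6        0 
                                    ┃  7        0 
                                    ┃  8        0 
                                    ┃  9        0 
                                    ┃ 10        0 
                                    ┃ 11        0 
                                    ┗━━━━━━━━━━━━━
                                             ┃    
                                             ┃    
                                             ┗━━━━


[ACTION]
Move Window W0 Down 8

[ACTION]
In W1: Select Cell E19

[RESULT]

                                                  
                                    ┏━━━━━━━━━━━━━
                                    ┃ Spreadsheet 
                                    ┠─────────────
                                    ┃E19: 770     
                                    ┃       A     
                                    ┃-------------
                                    ┃  1        0H
                                    ┃  2      735 
                                    ┃  3        0T
                                    ┃  4        0 
                                    ┃  5        0 
                                    ┃  6        0 
                                    ┃  7        0 
                                    ┃  8        0 
                                    ┃  9        0 
                                    ┃ 10        0 
                                    ┃ 11        0 
                                    ┗━━━━━━━━━━━━━
                                             ┃    
                                             ┃    
                                             ┗━━━━


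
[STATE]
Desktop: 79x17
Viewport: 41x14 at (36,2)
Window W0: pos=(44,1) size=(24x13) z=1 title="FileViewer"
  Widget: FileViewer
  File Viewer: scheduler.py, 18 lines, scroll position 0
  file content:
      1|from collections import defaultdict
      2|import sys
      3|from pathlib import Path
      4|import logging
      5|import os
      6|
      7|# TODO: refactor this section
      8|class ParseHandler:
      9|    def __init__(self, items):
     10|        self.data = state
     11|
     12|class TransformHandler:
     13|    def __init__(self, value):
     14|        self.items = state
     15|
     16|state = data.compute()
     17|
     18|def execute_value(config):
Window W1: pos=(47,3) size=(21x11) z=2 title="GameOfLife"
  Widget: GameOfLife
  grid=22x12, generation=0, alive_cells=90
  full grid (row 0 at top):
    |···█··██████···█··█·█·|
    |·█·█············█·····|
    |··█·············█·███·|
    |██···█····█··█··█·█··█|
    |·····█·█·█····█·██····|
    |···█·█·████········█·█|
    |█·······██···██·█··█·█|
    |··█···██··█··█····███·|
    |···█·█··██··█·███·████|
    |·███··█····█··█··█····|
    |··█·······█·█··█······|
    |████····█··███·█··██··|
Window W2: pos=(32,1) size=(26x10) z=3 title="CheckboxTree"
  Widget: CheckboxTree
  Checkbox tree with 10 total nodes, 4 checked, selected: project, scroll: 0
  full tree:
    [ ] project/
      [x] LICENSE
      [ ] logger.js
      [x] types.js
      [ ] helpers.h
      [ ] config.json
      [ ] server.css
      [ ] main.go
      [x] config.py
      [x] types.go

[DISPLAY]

eckboxTree           ┃         ┃         
─────────────────────┨━━━━━━━━━┓         
] project/           ┃e        ┃         
[x] LICENSE          ┃─────────┨         
[ ] logger.js        ┃         ┃         
[x] types.js         ┃··█··█·█·┃         
[ ] helpers.h        ┃···█·██··┃         
[ ] config.json      ┃········█┃         
━━━━━━━━━━━━━━━━━━━━━┛··██·█··█┃         
        ┃cl┃·█···██··█··█····██┃         
        ┃  ┃··█·█··██··█·███·██┃         
        ┗━━┗━━━━━━━━━━━━━━━━━━━┛         
                                         
                                         


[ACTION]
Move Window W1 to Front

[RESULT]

eckboxTree           ┃         ┃         
───────────┏━━━━━━━━━━━━━━━━━━━┓         
] project/ ┃ GameOfLife        ┃         
[x] LICENSE┠───────────────────┨         
[ ] logger.┃Gen: 0             ┃         
[x] types.j┃█···█····█··█··█·█·┃         
[ ] helpers┃····█·█·█····█·██··┃         
[ ] config.┃··█·█·████········█┃         
━━━━━━━━━━━┃·······██···██·█··█┃         
        ┃cl┃·█···██··█··█····██┃         
        ┃  ┃··█·█··██··█·███·██┃         
        ┗━━┗━━━━━━━━━━━━━━━━━━━┛         
                                         
                                         


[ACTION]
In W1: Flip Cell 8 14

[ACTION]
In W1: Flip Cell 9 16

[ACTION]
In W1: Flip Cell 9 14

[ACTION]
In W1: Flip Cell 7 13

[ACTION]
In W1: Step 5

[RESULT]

eckboxTree           ┃         ┃         
───────────┏━━━━━━━━━━━━━━━━━━━┓         
] project/ ┃ GameOfLife        ┃         
[x] LICENSE┠───────────────────┨         
[ ] logger.┃Gen: 5             ┃         
[x] types.j┃██··██·············┃         
[ ] helpers┃····██···········██┃         
[ ] config.┃··············█····┃         
━━━━━━━━━━━┃·············█·█···┃         
        ┃cl┃········█········██┃         
        ┃  ┃········███··█··██·┃         
        ┗━━┗━━━━━━━━━━━━━━━━━━━┛         
                                         
                                         


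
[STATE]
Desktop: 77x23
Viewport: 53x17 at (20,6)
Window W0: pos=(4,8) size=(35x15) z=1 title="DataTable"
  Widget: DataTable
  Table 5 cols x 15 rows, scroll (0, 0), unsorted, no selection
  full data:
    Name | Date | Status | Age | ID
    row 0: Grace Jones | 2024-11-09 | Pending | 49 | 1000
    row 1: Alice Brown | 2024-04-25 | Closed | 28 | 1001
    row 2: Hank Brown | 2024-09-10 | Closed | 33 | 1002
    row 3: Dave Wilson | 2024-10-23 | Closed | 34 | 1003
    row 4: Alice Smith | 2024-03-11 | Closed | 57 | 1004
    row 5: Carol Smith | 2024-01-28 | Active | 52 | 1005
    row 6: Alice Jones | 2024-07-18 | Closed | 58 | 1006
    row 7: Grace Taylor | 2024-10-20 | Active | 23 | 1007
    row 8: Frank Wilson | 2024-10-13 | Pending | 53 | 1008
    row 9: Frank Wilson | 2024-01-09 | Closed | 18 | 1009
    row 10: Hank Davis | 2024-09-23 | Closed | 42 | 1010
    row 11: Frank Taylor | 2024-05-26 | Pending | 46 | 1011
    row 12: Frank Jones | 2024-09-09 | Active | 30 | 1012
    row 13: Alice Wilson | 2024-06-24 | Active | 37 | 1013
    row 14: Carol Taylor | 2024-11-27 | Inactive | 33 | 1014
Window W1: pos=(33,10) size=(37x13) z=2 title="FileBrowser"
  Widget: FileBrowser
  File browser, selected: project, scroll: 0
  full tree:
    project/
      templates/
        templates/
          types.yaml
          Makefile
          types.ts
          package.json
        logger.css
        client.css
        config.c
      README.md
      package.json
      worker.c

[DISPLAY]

                                                     
                                                     
━━━━━━━━━━━━━━━━━━┓                                  
                  ┃                                  
─────────────┏━━━━━━━━━━━━━━━━━━━━━━━━━━━━━━━━━━━┓   
te      │Stat┃ FileBrowser                       ┃   
────────┼────┠───────────────────────────────────┨   
24-11-09│Pend┃> [-] project/                     ┃   
24-04-25│Clos┃    [+] templates/                 ┃   
24-09-10│Clos┃    README.md                      ┃   
24-10-23│Clos┃    package.json                   ┃   
24-03-11│Clos┃    worker.c                       ┃   
24-01-28│Acti┃                                   ┃   
24-07-18│Clos┃                                   ┃   
24-10-20│Acti┃                                   ┃   
24-10-13│Pend┃                                   ┃   
━━━━━━━━━━━━━┗━━━━━━━━━━━━━━━━━━━━━━━━━━━━━━━━━━━┛   


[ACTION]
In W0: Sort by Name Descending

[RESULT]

                                                     
                                                     
━━━━━━━━━━━━━━━━━━┓                                  
                  ┃                                  
─────────────┏━━━━━━━━━━━━━━━━━━━━━━━━━━━━━━━━━━━┓   
te      │Stat┃ FileBrowser                       ┃   
────────┼────┠───────────────────────────────────┨   
24-09-23│Clos┃> [-] project/                     ┃   
24-09-10│Clos┃    [+] templates/                 ┃   
24-10-20│Acti┃    README.md                      ┃   
24-11-09│Pend┃    package.json                   ┃   
24-10-13│Pend┃    worker.c                       ┃   
24-01-09│Clos┃                                   ┃   
24-05-26│Pend┃                                   ┃   
24-09-09│Acti┃                                   ┃   
24-10-23│Clos┃                                   ┃   
━━━━━━━━━━━━━┗━━━━━━━━━━━━━━━━━━━━━━━━━━━━━━━━━━━┛   


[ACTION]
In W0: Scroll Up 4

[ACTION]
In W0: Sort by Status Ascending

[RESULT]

                                                     
                                                     
━━━━━━━━━━━━━━━━━━┓                                  
                  ┃                                  
─────────────┏━━━━━━━━━━━━━━━━━━━━━━━━━━━━━━━━━━━┓   
te      │Stat┃ FileBrowser                       ┃   
────────┼────┠───────────────────────────────────┨   
24-10-20│Acti┃> [-] project/                     ┃   
24-09-09│Acti┃    [+] templates/                 ┃   
24-01-28│Acti┃    README.md                      ┃   
24-06-24│Acti┃    package.json                   ┃   
24-09-23│Clos┃    worker.c                       ┃   
24-09-10│Clos┃                                   ┃   
24-01-09│Clos┃                                   ┃   
24-10-23│Clos┃                                   ┃   
24-03-11│Clos┃                                   ┃   
━━━━━━━━━━━━━┗━━━━━━━━━━━━━━━━━━━━━━━━━━━━━━━━━━━┛   


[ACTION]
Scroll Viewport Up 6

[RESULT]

                                                     
                                                     
                                                     
                                                     
                                                     
                                                     
                                                     
                                                     
━━━━━━━━━━━━━━━━━━┓                                  
                  ┃                                  
─────────────┏━━━━━━━━━━━━━━━━━━━━━━━━━━━━━━━━━━━┓   
te      │Stat┃ FileBrowser                       ┃   
────────┼────┠───────────────────────────────────┨   
24-10-20│Acti┃> [-] project/                     ┃   
24-09-09│Acti┃    [+] templates/                 ┃   
24-01-28│Acti┃    README.md                      ┃   
24-06-24│Acti┃    package.json                   ┃   
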